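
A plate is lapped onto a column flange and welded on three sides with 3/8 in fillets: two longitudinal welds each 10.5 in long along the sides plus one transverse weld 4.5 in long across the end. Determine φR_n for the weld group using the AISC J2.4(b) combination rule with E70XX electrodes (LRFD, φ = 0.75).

φR_n ≈ 213 kips

E70XX → F_EXX = 70 ksi.
t_e = 0.707 × 0.375 = 0.2651 in.
R_nwl = 0.6 × 70 × 0.2651 × 21 = 233.8 kips (longitudinal, 2 welds).
R_nwt = 0.6 × 70 × 0.2651 × 4.5 = 50.11 kips (transverse, base value).
(i) R_nwl + R_nwt = 283.9 kips; (ii) 0.85 R_nwl + 1.5 R_nwt = 273.9 kips.
R_n = max = 283.9 kips [governs: (i)]; φR_n = 213 kips.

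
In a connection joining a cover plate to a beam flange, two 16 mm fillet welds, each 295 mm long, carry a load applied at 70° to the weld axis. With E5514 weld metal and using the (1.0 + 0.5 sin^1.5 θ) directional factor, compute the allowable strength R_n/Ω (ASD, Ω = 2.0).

E55XX → F_EXX = 550 MPa.
t_e = 0.707 × 16 = 11.31 mm; A_we = 11.31 × 590 = 6674 mm².
Directional factor: 1.0 + 0.5 sin^1.5(70°) = 1.455.
F_nw = 0.6 × 550 × 1.455 = 480.3 MPa.
R_n/Ω = (480.3 × 6674) / 2.0 × 10⁻³ = 1603 kN.

R_n/Ω ≈ 1600 kN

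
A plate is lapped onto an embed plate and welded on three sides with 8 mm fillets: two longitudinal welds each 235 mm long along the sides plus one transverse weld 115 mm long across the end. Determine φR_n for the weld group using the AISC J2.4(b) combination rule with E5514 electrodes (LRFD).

φR_n ≈ 819 kN

E55XX → F_EXX = 550 MPa.
t_e = 0.707 × 8 = 5.656 mm.
R_nwl = 0.6 × 550 × 5.656 × 470 × 10⁻³ = 877.2 kN (longitudinal, 2 welds).
R_nwt = 0.6 × 550 × 5.656 × 115 × 10⁻³ = 214.6 kN (transverse, base value).
(i) R_nwl + R_nwt = 1092 kN; (ii) 0.85 R_nwl + 1.5 R_nwt = 1068 kN.
R_n = max = 1092 kN [governs: (i)]; φR_n = 818.9 kN.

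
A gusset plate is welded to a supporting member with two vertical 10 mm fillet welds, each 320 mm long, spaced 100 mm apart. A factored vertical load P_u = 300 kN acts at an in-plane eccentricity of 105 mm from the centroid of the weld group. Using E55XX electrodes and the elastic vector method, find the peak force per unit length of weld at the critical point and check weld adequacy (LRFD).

E55XX → F_EXX = 550 MPa.
Total weld length L_w = 640 mm. Treat welds as unit-width lines.
Polar moment about centroid: J = 2[d³/12 + d(b/2)²] = 2[320³/12 + 320×50²] = 7061000 mm³.
Direct shear f_v = P/L_w = 300×10³ / 640 = 468.8 N/mm (vertical).
Torsion M = P·e = 300×10³ × 105 = 31500000 N·mm.
Critical point at (x, y) = (50, 160) from centroid. f_tx = M·y/J = 713.7 N/mm; f_ty = M·x/J = 223 N/mm.
Resultant f_max = √[f_tx² + (f_v + f_ty)²] = √[713.7² + (468.8 + 223)²] = 994 N/mm.
Capacity per unit length: φr_n = 0.75 × 0.6 × 550 × (0.707 × 10) = 1750 N/mm.
994 ≤ 1750 → adequate.

f_max ≈ 994 N/mm; adequate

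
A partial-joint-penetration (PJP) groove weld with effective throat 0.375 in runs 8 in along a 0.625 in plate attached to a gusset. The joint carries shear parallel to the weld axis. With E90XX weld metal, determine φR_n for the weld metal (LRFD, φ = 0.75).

E90XX → F_EXX = 90 ksi.
Effective throat (given) t_e = 0.375 in.
A_we = 0.375 × 8 = 3 in².
F_nw = 0.6 F_EXX = 54 ksi.
φR_n = 0.75 × 54 × 3 = 121.5 kips.

φR_n ≈ 122 kips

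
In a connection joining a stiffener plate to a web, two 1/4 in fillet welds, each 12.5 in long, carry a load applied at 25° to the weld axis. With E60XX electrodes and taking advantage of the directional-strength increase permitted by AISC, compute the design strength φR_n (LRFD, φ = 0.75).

φR_n ≈ 136 kip

E60XX → F_EXX = 60 ksi.
t_e = 0.707 × 0.25 = 0.1767 in; A_we = 0.1767 × 25 = 4.419 in².
Directional factor: 1.0 + 0.5 sin^1.5(25°) = 1.137.
F_nw = 0.6 × 60 × 1.137 = 40.95 ksi.
φR_n = 0.75 × 40.95 × 4.419 = 135.7 kip.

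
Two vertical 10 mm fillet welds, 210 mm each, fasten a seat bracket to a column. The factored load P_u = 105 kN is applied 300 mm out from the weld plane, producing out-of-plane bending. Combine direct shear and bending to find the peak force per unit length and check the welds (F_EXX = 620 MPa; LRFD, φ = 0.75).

L_w = 2 × 210 = 420 mm; section modulus (unit throat) S = 2 × L²/6 = 14700 mm².
Direct shear f_v = P/L_w = 105×10³/420 = 250 N/mm.
Moment M = P × e = 105×10³ × 300 = 31500000 N·mm; bending f_b = M/S = 2143 N/mm.
f_max = √(f_v² + f_b²) = √(250² + 2143²) = 2157 N/mm.
φr_n = 0.75 × 0.6 × 620 × (0.707 × 10) = 1973 N/mm → NOT adequate.

f_max ≈ 2160 N/mm; NOT adequate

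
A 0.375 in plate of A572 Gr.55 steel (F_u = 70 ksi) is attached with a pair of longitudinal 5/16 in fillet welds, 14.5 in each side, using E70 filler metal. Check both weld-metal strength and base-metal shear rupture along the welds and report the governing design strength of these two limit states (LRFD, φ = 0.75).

E70XX → F_EXX = 70 ksi.
t_e = 0.707 × 0.3125 = 0.2209 in; L = 29 in.
Weld metal: φR_n = 0.75 × 0.6 × 70 × 0.2209 × 29 = 201.8 kips.
Base metal (shear rupture): φR_n = 0.75 × 0.6 × 70 × 0.375 × 29 = 342.6 kips.
Governing: weld metal.

φR_n ≈ 202 kips (weld metal governs)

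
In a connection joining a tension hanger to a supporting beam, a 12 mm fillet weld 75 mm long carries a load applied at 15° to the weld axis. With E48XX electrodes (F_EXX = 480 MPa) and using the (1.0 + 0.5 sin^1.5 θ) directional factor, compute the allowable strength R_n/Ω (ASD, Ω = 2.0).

R_n/Ω ≈ 97.7 kN

t_e = 0.707 × 12 = 8.484 mm; A_we = 8.484 × 75 = 636.3 mm².
Directional factor: 1.0 + 0.5 sin^1.5(15°) = 1.066.
F_nw = 0.6 × 480 × 1.066 = 307 MPa.
R_n/Ω = (307 × 636.3) / 2.0 × 10⁻³ = 97.66 kN.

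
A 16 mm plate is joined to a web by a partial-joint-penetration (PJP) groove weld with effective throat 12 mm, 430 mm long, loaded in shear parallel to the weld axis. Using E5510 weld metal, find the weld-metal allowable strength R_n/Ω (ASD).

R_n/Ω ≈ 851 kN

E55XX → F_EXX = 550 MPa.
Effective throat (given) t_e = 12 mm.
A_we = 12 × 430 = 5160 mm².
F_nw = 0.6 F_EXX = 330 MPa.
R_n/Ω = (330 × 5160) / 2.0 × 10⁻³ = 851.4 kN.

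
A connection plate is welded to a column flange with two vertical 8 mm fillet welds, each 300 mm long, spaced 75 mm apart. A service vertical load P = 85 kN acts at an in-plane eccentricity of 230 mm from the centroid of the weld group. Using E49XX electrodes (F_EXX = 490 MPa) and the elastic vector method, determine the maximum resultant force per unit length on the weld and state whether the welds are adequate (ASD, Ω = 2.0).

f_max ≈ 616 N/mm; adequate

Total weld length L_w = 600 mm. Treat welds as unit-width lines.
Polar moment about centroid: J = 2[d³/12 + d(b/2)²] = 2[300³/12 + 300×37.5²] = 5344000 mm³.
Direct shear f_v = P/L_w = 85×10³ / 600 = 141.7 N/mm (vertical).
Torsion M = P·e = 85×10³ × 230 = 19550000 N·mm.
Critical point at (x, y) = (37.5, 150) from centroid. f_tx = M·y/J = 548.8 N/mm; f_ty = M·x/J = 137.2 N/mm.
Resultant f_max = √[f_tx² + (f_v + f_ty)²] = √[548.8² + (141.7 + 137.2)²] = 615.6 N/mm.
Capacity per unit length: r_n/Ω = (1/2.0) × 0.6 × 490 × (0.707 × 8) = 831.4 N/mm.
615.6 ≤ 831.4 → adequate.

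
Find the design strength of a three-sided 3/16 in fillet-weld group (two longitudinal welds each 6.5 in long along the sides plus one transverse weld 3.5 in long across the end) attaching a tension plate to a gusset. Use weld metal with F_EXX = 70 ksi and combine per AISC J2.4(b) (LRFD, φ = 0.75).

t_e = 0.707 × 0.1875 = 0.1326 in.
R_nwl = 0.6 × 70 × 0.1326 × 13 = 72.38 kips (longitudinal, 2 welds).
R_nwt = 0.6 × 70 × 0.1326 × 3.5 = 19.49 kips (transverse, base value).
(i) R_nwl + R_nwt = 91.87 kips; (ii) 0.85 R_nwl + 1.5 R_nwt = 90.75 kips.
R_n = max = 91.87 kips [governs: (i)]; φR_n = 68.9 kips.

φR_n ≈ 68.9 kips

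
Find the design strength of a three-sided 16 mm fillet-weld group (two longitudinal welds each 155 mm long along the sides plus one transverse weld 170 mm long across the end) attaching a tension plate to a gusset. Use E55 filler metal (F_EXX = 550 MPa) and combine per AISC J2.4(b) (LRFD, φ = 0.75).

t_e = 0.707 × 16 = 11.31 mm.
R_nwl = 0.6 × 550 × 11.31 × 310 × 10⁻³ = 1157 kN (longitudinal, 2 welds).
R_nwt = 0.6 × 550 × 11.31 × 170 × 10⁻³ = 634.6 kN (transverse, base value).
(i) R_nwl + R_nwt = 1792 kN; (ii) 0.85 R_nwl + 1.5 R_nwt = 1936 kN.
R_n = max = 1936 kN [governs: (ii)]; φR_n = 1452 kN.

φR_n ≈ 1450 kN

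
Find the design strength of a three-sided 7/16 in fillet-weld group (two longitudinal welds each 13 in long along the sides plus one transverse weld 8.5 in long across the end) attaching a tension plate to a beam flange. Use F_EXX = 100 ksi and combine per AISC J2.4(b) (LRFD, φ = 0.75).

t_e = 0.707 × 0.4375 = 0.3093 in.
R_nwl = 0.6 × 100 × 0.3093 × 26 = 482.5 kip (longitudinal, 2 welds).
R_nwt = 0.6 × 100 × 0.3093 × 8.5 = 157.7 kip (transverse, base value).
(i) R_nwl + R_nwt = 640.3 kip; (ii) 0.85 R_nwl + 1.5 R_nwt = 646.8 kip.
R_n = max = 646.8 kip [governs: (ii)]; φR_n = 485.1 kip.

φR_n ≈ 485 kip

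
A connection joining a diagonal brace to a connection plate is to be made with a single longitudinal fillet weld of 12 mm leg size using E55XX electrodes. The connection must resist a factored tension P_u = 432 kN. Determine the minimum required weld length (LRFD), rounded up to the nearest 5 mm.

E55XX → F_EXX = 550 MPa.
Throat t_e = 0.707 × 12 = 8.484 mm.
φr_n = 0.75 × 0.6 × 550 × 8.484 × 10⁻³ = 2.1 kN/mm.
L_req = P_u / φr_n = 432 / 2.1 = 205.7 mm total.
Round up → use L = 210 mm.

L = 210 mm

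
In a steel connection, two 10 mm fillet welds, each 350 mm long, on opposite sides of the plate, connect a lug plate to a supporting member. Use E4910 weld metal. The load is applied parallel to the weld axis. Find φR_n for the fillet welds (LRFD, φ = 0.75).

φR_n ≈ 1090 kN

E49XX → F_EXX = 490 MPa.
Effective throat t_e = 0.707 × 10 = 7.07 mm.
Total length L = 700 mm; A_we = 7.07 × 700 = 4949 mm².
F_nw = 0.6 F_EXX = 0.6 × 490 = 294 MPa.
φR_n = 0.75 × 294 × 4949 × 10⁻³ = 1091 kN.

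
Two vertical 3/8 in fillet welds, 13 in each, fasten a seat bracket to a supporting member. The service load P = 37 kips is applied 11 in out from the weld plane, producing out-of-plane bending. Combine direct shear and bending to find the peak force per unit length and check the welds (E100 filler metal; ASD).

E100XX → F_EXX = 100 ksi.
L_w = 2 × 13 = 26 in; section modulus (unit throat) S = 2 × L²/6 = 56.33 in².
Direct shear f_v = P/L_w = 37/26 = 1.423 kip/in.
Moment M = P × e = 37 × 11 = 407 kip·in; bending f_b = M/S = 7.225 kip/in.
f_max = √(f_v² + f_b²) = √(1.423² + 7.225²) = 7.364 kip/in.
r_n/Ω = (1/2.0) × 0.6 × 100 × (0.707 × 0.375) = 7.954 kip/in → adequate.

f_max ≈ 7.36 kip/in; adequate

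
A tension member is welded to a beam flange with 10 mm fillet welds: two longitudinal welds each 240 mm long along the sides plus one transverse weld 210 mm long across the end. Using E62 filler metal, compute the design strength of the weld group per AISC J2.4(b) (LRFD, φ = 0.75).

φR_n ≈ 1430 kN

E62XX → F_EXX = 620 MPa.
t_e = 0.707 × 10 = 7.07 mm.
R_nwl = 0.6 × 620 × 7.07 × 480 × 10⁻³ = 1262 kN (longitudinal, 2 welds).
R_nwt = 0.6 × 620 × 7.07 × 210 × 10⁻³ = 552.3 kN (transverse, base value).
(i) R_nwl + R_nwt = 1815 kN; (ii) 0.85 R_nwl + 1.5 R_nwt = 1902 kN.
R_n = max = 1902 kN [governs: (ii)]; φR_n = 1426 kN.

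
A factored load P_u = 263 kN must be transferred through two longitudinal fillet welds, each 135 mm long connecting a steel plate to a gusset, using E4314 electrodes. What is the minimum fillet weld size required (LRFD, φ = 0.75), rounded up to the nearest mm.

E43XX → F_EXX = 430 MPa.
Total weld length L = 270 mm.
Required throat t_e = P_u / (φ × 0.6 F_EXX × L) = 263 / (0.75 × 0.6 × 430 × 270 × 10⁻³) = 5.034 mm.
Required leg w = t_e / 0.707 = 7.12 mm → use 8 mm.

w = 8 mm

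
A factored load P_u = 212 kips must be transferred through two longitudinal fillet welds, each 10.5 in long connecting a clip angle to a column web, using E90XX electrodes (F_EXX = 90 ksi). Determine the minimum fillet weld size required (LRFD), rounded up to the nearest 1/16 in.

Total weld length L = 21 in.
Required throat t_e = P_u / (φ × 0.6 F_EXX × L) = 212 / (0.75 × 0.6 × 90 × 21) = 0.2493 in.
Required leg w = t_e / 0.707 = 0.3526 in → use 3/8 in.

w = 3/8 in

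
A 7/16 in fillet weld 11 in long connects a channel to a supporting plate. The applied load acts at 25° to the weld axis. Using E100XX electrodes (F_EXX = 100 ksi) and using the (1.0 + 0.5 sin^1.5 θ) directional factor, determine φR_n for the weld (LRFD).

t_e = 0.707 × 0.4375 = 0.3093 in; A_we = 0.3093 × 11 = 3.402 in².
Directional factor: 1.0 + 0.5 sin^1.5(25°) = 1.137.
F_nw = 0.6 × 100 × 1.137 = 68.24 ksi.
φR_n = 0.75 × 68.24 × 3.402 = 174.1 kip.

φR_n ≈ 174 kip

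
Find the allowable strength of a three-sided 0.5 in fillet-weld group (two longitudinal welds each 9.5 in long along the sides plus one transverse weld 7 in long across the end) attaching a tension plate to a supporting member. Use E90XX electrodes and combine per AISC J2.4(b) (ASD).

R_n/Ω ≈ 254 kips

E90XX → F_EXX = 90 ksi.
t_e = 0.707 × 0.5 = 0.3535 in.
R_nwl = 0.6 × 90 × 0.3535 × 19 = 362.7 kips (longitudinal, 2 welds).
R_nwt = 0.6 × 90 × 0.3535 × 7 = 133.6 kips (transverse, base value).
(i) R_nwl + R_nwt = 496.3 kips; (ii) 0.85 R_nwl + 1.5 R_nwt = 508.7 kips.
R_n = max = 508.7 kips [governs: (ii)]; R_n/Ω = 254.4 kips.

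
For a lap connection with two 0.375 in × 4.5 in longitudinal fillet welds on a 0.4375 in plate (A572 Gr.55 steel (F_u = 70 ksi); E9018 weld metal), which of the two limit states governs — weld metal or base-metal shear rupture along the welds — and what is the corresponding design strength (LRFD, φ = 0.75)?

φR_n ≈ 96.6 kips (weld metal governs)

E90XX → F_EXX = 90 ksi.
t_e = 0.707 × 0.375 = 0.2651 in; L = 9 in.
Weld metal: φR_n = 0.75 × 0.6 × 90 × 0.2651 × 9 = 96.64 kips.
Base metal (shear rupture): φR_n = 0.75 × 0.6 × 70 × 0.4375 × 9 = 124 kips.
Governing: weld metal.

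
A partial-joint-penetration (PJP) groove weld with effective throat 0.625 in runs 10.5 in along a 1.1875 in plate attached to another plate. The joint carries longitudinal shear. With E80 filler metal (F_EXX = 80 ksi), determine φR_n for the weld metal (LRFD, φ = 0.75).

φR_n ≈ 236 kip

Effective throat (given) t_e = 0.625 in.
A_we = 0.625 × 10.5 = 6.562 in².
F_nw = 0.6 F_EXX = 48 ksi.
φR_n = 0.75 × 48 × 6.562 = 236.2 kip.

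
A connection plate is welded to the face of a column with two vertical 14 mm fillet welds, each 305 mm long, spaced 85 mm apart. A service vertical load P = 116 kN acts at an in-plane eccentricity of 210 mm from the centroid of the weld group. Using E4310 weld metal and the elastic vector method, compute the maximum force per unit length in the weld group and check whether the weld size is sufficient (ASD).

E43XX → F_EXX = 430 MPa.
Total weld length L_w = 610 mm. Treat welds as unit-width lines.
Polar moment about centroid: J = 2[d³/12 + d(b/2)²] = 2[305³/12 + 305×42.5²] = 5831000 mm³.
Direct shear f_v = P/L_w = 116×10³ / 610 = 190.2 N/mm (vertical).
Torsion M = P·e = 116×10³ × 210 = 24360000 N·mm.
Critical point at (x, y) = (42.5, 152.5) from centroid. f_tx = M·y/J = 637.1 N/mm; f_ty = M·x/J = 177.6 N/mm.
Resultant f_max = √[f_tx² + (f_v + f_ty)²] = √[637.1² + (190.2 + 177.6)²] = 735.6 N/mm.
Capacity per unit length: r_n/Ω = (1/2.0) × 0.6 × 430 × (0.707 × 14) = 1277 N/mm.
735.6 ≤ 1277 → adequate.

f_max ≈ 736 N/mm; adequate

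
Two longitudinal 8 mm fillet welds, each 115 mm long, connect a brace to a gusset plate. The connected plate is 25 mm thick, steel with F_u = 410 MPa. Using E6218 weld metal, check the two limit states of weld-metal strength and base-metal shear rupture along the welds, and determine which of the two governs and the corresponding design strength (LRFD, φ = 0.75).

φR_n ≈ 363 kN (weld metal governs)

E62XX → F_EXX = 620 MPa.
t_e = 0.707 × 8 = 5.656 mm; L = 230 mm.
Weld metal: φR_n = 0.75 × 0.6 × 620 × 5.656 × 230 × 10⁻³ = 362.9 kN.
Base metal (shear rupture): φR_n = 0.75 × 0.6 × 410 × 25 × 230 × 10⁻³ = 1061 kN.
Governing: weld metal.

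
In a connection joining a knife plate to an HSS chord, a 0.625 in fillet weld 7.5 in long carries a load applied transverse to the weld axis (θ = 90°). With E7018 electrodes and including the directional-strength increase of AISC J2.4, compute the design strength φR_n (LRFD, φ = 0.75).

E70XX → F_EXX = 70 ksi.
t_e = 0.707 × 0.625 = 0.4419 in; A_we = 0.4419 × 7.5 = 3.314 in².
Directional factor: 1.0 + 0.5 sin^1.5(90°) = 1.5.
F_nw = 0.6 × 70 × 1.5 = 63 ksi.
φR_n = 0.75 × 63 × 3.314 = 156.6 kip.

φR_n ≈ 157 kip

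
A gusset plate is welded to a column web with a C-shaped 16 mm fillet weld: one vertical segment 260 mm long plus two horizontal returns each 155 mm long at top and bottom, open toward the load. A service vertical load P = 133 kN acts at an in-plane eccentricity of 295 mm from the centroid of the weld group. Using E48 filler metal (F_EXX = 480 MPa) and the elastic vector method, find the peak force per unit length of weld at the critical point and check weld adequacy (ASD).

Total weld length L_w = 570 mm. Treat welds as unit-width lines.
Centroid: x̄ = 2×155×77.5 / 570 = 42.15 mm from the vertical weld.
Polar moment about centroid: J = I_x + I_y = [260³/12 + 2×155×130²] + [260×42.15² + 2(155³/12 + 155×35.35²)] = 8174000 mm³.
Direct shear f_v = P/L_w = 133×10³ / 570 = 233.3 N/mm (vertical).
Torsion M = P·e = 133×10³ × 295 = 39235000 N·mm.
Critical point at (x, y) = (112.9, 130) from centroid. f_tx = M·y/J = 624 N/mm; f_ty = M·x/J = 541.7 N/mm.
Resultant f_max = √[f_tx² + (f_v + f_ty)²] = √[624² + (233.3 + 541.7)²] = 995 N/mm.
Capacity per unit length: r_n/Ω = (1/2.0) × 0.6 × 480 × (0.707 × 16) = 1629 N/mm.
995 ≤ 1629 → adequate.

f_max ≈ 995 N/mm; adequate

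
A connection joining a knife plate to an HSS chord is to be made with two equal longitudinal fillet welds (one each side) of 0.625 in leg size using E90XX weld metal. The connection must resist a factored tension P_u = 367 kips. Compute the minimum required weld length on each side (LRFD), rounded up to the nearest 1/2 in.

L = 10.5 in on each side

E90XX → F_EXX = 90 ksi.
Throat t_e = 0.707 × 0.625 = 0.4419 in.
φr_n = 0.75 × 0.6 × 90 × 0.4419 = 17.9 kips/in.
L_req = P_u / φr_n = 367 / 17.9 = 20.51 in total.
Per side: 20.51 / 2 = 10.25 in.
Round up → use L = 10.5 in on each side.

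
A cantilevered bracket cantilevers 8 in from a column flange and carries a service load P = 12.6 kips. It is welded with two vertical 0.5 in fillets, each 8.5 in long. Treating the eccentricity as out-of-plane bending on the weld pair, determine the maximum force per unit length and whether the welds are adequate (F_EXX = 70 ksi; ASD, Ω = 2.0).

f_max ≈ 4.25 kip/in; adequate

L_w = 2 × 8.5 = 17 in; section modulus (unit throat) S = 2 × L²/6 = 24.08 in².
Direct shear f_v = P/L_w = 12.6/17 = 0.7412 kip/in.
Moment M = P × e = 12.6 × 8 = 100.8 kip·in; bending f_b = M/S = 4.185 kip/in.
f_max = √(f_v² + f_b²) = √(0.7412² + 4.185²) = 4.251 kip/in.
r_n/Ω = (1/2.0) × 0.6 × 70 × (0.707 × 0.5) = 7.423 kip/in → adequate.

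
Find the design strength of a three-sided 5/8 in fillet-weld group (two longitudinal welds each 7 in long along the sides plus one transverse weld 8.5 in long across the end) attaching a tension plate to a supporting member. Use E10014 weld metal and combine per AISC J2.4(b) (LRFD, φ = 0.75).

φR_n ≈ 490 kip

E100XX → F_EXX = 100 ksi.
t_e = 0.707 × 0.625 = 0.4419 in.
R_nwl = 0.6 × 100 × 0.4419 × 14 = 371.2 kip (longitudinal, 2 welds).
R_nwt = 0.6 × 100 × 0.4419 × 8.5 = 225.4 kip (transverse, base value).
(i) R_nwl + R_nwt = 596.5 kip; (ii) 0.85 R_nwl + 1.5 R_nwt = 653.5 kip.
R_n = max = 653.5 kip [governs: (ii)]; φR_n = 490.1 kip.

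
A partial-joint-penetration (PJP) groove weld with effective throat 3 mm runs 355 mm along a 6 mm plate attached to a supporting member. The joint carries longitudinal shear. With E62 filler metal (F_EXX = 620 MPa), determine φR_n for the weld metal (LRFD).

Effective throat (given) t_e = 3 mm.
A_we = 3 × 355 = 1065 mm².
F_nw = 0.6 F_EXX = 372 MPa.
φR_n = 0.75 × 372 × 1065 × 10⁻³ = 297.1 kN.

φR_n ≈ 297 kN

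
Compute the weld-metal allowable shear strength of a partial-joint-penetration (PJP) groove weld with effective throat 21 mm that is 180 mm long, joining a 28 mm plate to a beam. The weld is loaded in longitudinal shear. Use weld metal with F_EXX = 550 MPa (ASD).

Effective throat (given) t_e = 21 mm.
A_we = 21 × 180 = 3780 mm².
F_nw = 0.6 F_EXX = 330 MPa.
R_n/Ω = (330 × 3780) / 2.0 × 10⁻³ = 623.7 kN.

R_n/Ω ≈ 624 kN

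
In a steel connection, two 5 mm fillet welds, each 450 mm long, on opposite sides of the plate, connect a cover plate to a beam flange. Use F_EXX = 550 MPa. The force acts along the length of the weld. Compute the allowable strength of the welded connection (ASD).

Effective throat t_e = 0.707 × 5 = 3.535 mm.
Total length L = 900 mm; A_we = 3.535 × 900 = 3181 mm².
F_nw = 0.6 F_EXX = 0.6 × 550 = 330 MPa.
R_n = 330 × 3181 × 10⁻³ = 1050 kN; R_n/Ω = 1050/2.0 = 524.9 kN.

R_n/Ω ≈ 525 kN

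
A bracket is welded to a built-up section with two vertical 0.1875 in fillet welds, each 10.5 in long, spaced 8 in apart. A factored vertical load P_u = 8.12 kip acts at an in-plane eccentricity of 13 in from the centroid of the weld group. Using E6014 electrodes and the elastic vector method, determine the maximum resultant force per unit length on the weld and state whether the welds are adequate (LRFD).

f_max ≈ 1.58 kip/in; adequate

E60XX → F_EXX = 60 ksi.
Total weld length L_w = 21 in. Treat welds as unit-width lines.
Polar moment about centroid: J = 2[d³/12 + d(b/2)²] = 2[10.5³/12 + 10.5×4²] = 528.9 in³.
Direct shear f_v = P/L_w = 8.12 / 21 = 0.3867 kip/in (vertical).
Torsion M = P·e = 8.12 × 13 = 105.56 kip·in.
Critical point at (x, y) = (4, 5.25) from centroid. f_tx = M·y/J = 1.048 kip/in; f_ty = M·x/J = 0.7983 kip/in.
Resultant f_max = √[f_tx² + (f_v + f_ty)²] = √[1.048² + (0.3867 + 0.7983)²] = 1.582 kip/in.
Capacity per unit length: φr_n = 0.75 × 0.6 × 60 × (0.707 × 0.1875) = 3.579 kip/in.
1.582 ≤ 3.579 → adequate.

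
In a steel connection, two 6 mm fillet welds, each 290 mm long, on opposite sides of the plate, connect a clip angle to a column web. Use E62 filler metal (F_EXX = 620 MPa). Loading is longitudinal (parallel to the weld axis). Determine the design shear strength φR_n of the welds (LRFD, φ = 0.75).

Effective throat t_e = 0.707 × 6 = 4.242 mm.
Total length L = 580 mm; A_we = 4.242 × 580 = 2460 mm².
F_nw = 0.6 F_EXX = 0.6 × 620 = 372 MPa.
φR_n = 0.75 × 372 × 2460 × 10⁻³ = 686.4 kN.

φR_n ≈ 686 kN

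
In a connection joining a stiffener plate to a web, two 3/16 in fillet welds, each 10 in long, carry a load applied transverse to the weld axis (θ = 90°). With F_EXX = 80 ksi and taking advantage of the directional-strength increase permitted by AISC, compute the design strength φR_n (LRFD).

t_e = 0.707 × 0.1875 = 0.1326 in; A_we = 0.1326 × 20 = 2.651 in².
Directional factor: 1.0 + 0.5 sin^1.5(90°) = 1.5.
F_nw = 0.6 × 80 × 1.5 = 72 ksi.
φR_n = 0.75 × 72 × 2.651 = 143.2 kip.

φR_n ≈ 143 kip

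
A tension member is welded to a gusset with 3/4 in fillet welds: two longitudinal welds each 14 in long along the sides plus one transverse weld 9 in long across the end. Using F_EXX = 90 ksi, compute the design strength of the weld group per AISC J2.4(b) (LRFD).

φR_n ≈ 801 kip

t_e = 0.707 × 0.75 = 0.5302 in.
R_nwl = 0.6 × 90 × 0.5302 × 28 = 801.7 kip (longitudinal, 2 welds).
R_nwt = 0.6 × 90 × 0.5302 × 9 = 257.7 kip (transverse, base value).
(i) R_nwl + R_nwt = 1059 kip; (ii) 0.85 R_nwl + 1.5 R_nwt = 1068 kip.
R_n = max = 1068 kip [governs: (ii)]; φR_n = 801 kip.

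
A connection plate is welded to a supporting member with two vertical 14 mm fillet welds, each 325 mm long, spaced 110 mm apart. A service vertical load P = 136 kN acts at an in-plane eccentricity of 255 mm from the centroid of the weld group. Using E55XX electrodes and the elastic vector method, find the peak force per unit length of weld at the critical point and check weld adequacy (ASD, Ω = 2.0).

f_max ≈ 864 N/mm; adequate

E55XX → F_EXX = 550 MPa.
Total weld length L_w = 650 mm. Treat welds as unit-width lines.
Polar moment about centroid: J = 2[d³/12 + d(b/2)²] = 2[325³/12 + 325×55²] = 7688000 mm³.
Direct shear f_v = P/L_w = 136×10³ / 650 = 209.2 N/mm (vertical).
Torsion M = P·e = 136×10³ × 255 = 34680000 N·mm.
Critical point at (x, y) = (55, 162.5) from centroid. f_tx = M·y/J = 733.1 N/mm; f_ty = M·x/J = 248.1 N/mm.
Resultant f_max = √[f_tx² + (f_v + f_ty)²] = √[733.1² + (209.2 + 248.1)²] = 864 N/mm.
Capacity per unit length: r_n/Ω = (1/2.0) × 0.6 × 550 × (0.707 × 14) = 1633 N/mm.
864 ≤ 1633 → adequate.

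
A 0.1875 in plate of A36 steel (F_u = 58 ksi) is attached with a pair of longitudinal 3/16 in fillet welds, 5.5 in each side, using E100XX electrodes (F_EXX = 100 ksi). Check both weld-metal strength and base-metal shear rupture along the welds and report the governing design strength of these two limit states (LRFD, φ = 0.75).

t_e = 0.707 × 0.1875 = 0.1326 in; L = 11 in.
Weld metal: φR_n = 0.75 × 0.6 × 100 × 0.1326 × 11 = 65.62 kip.
Base metal (shear rupture): φR_n = 0.75 × 0.6 × 58 × 0.1875 × 11 = 53.83 kip.
Governing: base-metal shear rupture.

φR_n ≈ 53.8 kip (base-metal shear rupture governs)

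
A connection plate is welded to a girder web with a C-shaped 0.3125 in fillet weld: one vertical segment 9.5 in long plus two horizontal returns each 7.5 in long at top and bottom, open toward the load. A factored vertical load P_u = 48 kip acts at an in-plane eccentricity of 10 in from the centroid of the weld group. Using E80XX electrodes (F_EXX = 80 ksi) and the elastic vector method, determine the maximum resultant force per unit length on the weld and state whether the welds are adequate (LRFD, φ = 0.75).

Total weld length L_w = 24.5 in. Treat welds as unit-width lines.
Centroid: x̄ = 2×7.5×3.75 / 24.5 = 2.296 in from the vertical weld.
Polar moment about centroid: J = I_x + I_y = [9.5³/12 + 2×7.5×4.75²] + [9.5×2.296² + 2(7.5³/12 + 7.5×1.454²)] = 562 in³.
Direct shear f_v = P/L_w = 48 / 24.5 = 1.959 kip/in (vertical).
Torsion M = P·e = 48 × 10 = 480 kip·in.
Critical point at (x, y) = (5.204, 4.75) from centroid. f_tx = M·y/J = 4.057 kip/in; f_ty = M·x/J = 4.445 kip/in.
Resultant f_max = √[f_tx² + (f_v + f_ty)²] = √[4.057² + (1.959 + 4.445)²] = 7.581 kip/in.
Capacity per unit length: φr_n = 0.75 × 0.6 × 80 × (0.707 × 0.3125) = 7.954 kip/in.
7.581 ≤ 7.954 → adequate.

f_max ≈ 7.58 kip/in; adequate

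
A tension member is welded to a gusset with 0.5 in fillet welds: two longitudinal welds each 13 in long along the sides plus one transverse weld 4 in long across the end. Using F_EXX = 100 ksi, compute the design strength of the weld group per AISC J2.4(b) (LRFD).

φR_n ≈ 477 kip

t_e = 0.707 × 0.5 = 0.3535 in.
R_nwl = 0.6 × 100 × 0.3535 × 26 = 551.5 kip (longitudinal, 2 welds).
R_nwt = 0.6 × 100 × 0.3535 × 4 = 84.84 kip (transverse, base value).
(i) R_nwl + R_nwt = 636.3 kip; (ii) 0.85 R_nwl + 1.5 R_nwt = 596 kip.
R_n = max = 636.3 kip [governs: (i)]; φR_n = 477.2 kip.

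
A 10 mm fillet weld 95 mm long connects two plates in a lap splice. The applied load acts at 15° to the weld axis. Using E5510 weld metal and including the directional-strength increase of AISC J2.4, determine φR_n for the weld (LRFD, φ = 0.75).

φR_n ≈ 177 kN

E55XX → F_EXX = 550 MPa.
t_e = 0.707 × 10 = 7.07 mm; A_we = 7.07 × 95 = 671.6 mm².
Directional factor: 1.0 + 0.5 sin^1.5(15°) = 1.066.
F_nw = 0.6 × 550 × 1.066 = 351.7 MPa.
φR_n = 0.75 × 351.7 × 671.6 × 10⁻³ = 177.2 kN.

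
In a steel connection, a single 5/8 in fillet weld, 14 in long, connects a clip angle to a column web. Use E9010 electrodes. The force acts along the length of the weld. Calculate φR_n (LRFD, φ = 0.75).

E90XX → F_EXX = 90 ksi.
Effective throat t_e = 0.707 × 0.625 = 0.4419 in.
Total length L = 14 in; A_we = 0.4419 × 14 = 6.186 in².
F_nw = 0.6 F_EXX = 0.6 × 90 = 54 ksi.
φR_n = 0.75 × 54 × 6.186 = 250.5 kips.

φR_n ≈ 251 kips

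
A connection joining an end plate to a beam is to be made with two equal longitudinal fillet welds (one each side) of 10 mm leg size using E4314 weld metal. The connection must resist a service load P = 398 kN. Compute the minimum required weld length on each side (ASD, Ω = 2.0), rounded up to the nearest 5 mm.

L = 220 mm on each side

E43XX → F_EXX = 430 MPa.
Throat t_e = 0.707 × 10 = 7.07 mm.
r_n/Ω = (0.6 × 430 × 7.07) / 2.0 = 912 N/mm = 0.912 kN/mm.
L_req = P / (r_n/Ω) = 398 / 0.912 = 436.4 mm total.
Per side: 436.4 / 2 = 218.2 mm.
Round up → use L = 220 mm on each side.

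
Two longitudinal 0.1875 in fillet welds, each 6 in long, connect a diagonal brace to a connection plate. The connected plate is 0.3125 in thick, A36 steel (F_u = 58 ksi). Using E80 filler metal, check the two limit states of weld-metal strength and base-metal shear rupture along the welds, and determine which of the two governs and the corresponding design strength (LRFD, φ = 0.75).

E80XX → F_EXX = 80 ksi.
t_e = 0.707 × 0.1875 = 0.1326 in; L = 12 in.
Weld metal: φR_n = 0.75 × 0.6 × 80 × 0.1326 × 12 = 57.27 kip.
Base metal (shear rupture): φR_n = 0.75 × 0.6 × 58 × 0.3125 × 12 = 97.88 kip.
Governing: weld metal.

φR_n ≈ 57.3 kip (weld metal governs)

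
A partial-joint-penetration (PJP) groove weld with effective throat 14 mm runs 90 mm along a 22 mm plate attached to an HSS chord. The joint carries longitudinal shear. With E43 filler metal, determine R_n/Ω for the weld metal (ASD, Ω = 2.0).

E43XX → F_EXX = 430 MPa.
Effective throat (given) t_e = 14 mm.
A_we = 14 × 90 = 1260 mm².
F_nw = 0.6 F_EXX = 258 MPa.
R_n/Ω = (258 × 1260) / 2.0 × 10⁻³ = 162.5 kN.

R_n/Ω ≈ 163 kN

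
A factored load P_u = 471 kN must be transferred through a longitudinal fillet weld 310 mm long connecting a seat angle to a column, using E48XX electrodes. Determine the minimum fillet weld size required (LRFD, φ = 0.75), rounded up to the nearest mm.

E48XX → F_EXX = 480 MPa.
Total weld length L = 310 mm.
Required throat t_e = P_u / (φ × 0.6 F_EXX × L) = 471 / (0.75 × 0.6 × 480 × 310 × 10⁻³) = 7.034 mm.
Required leg w = t_e / 0.707 = 9.949 mm → use 10 mm.

w = 10 mm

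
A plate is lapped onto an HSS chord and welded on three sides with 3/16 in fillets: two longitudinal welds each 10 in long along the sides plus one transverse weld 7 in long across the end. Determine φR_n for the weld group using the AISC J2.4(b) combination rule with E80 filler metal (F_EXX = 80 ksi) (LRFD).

φR_n ≈ 131 kips

t_e = 0.707 × 0.1875 = 0.1326 in.
R_nwl = 0.6 × 80 × 0.1326 × 20 = 127.3 kips (longitudinal, 2 welds).
R_nwt = 0.6 × 80 × 0.1326 × 7 = 44.54 kips (transverse, base value).
(i) R_nwl + R_nwt = 171.8 kips; (ii) 0.85 R_nwl + 1.5 R_nwt = 175 kips.
R_n = max = 175 kips [governs: (ii)]; φR_n = 131.2 kips.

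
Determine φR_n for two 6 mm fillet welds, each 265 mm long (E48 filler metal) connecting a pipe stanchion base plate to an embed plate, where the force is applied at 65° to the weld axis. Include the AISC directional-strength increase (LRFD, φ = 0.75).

φR_n ≈ 695 kN

E48XX → F_EXX = 480 MPa.
t_e = 0.707 × 6 = 4.242 mm; A_we = 4.242 × 530 = 2248 mm².
Directional factor: 1.0 + 0.5 sin^1.5(65°) = 1.431.
F_nw = 0.6 × 480 × 1.431 = 412.2 MPa.
φR_n = 0.75 × 412.2 × 2248 × 10⁻³ = 695.1 kN.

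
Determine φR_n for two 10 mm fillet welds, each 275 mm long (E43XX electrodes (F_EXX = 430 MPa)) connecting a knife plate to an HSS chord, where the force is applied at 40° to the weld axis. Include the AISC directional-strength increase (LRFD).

t_e = 0.707 × 10 = 7.07 mm; A_we = 7.07 × 550 = 3888 mm².
Directional factor: 1.0 + 0.5 sin^1.5(40°) = 1.258.
F_nw = 0.6 × 430 × 1.258 = 324.5 MPa.
φR_n = 0.75 × 324.5 × 3888 × 10⁻³ = 946.3 kN.

φR_n ≈ 946 kN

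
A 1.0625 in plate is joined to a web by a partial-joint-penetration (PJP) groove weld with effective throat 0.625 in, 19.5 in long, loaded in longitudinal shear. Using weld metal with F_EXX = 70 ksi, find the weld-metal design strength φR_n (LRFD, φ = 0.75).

Effective throat (given) t_e = 0.625 in.
A_we = 0.625 × 19.5 = 12.19 in².
F_nw = 0.6 F_EXX = 42 ksi.
φR_n = 0.75 × 42 × 12.19 = 383.9 kip.

φR_n ≈ 384 kip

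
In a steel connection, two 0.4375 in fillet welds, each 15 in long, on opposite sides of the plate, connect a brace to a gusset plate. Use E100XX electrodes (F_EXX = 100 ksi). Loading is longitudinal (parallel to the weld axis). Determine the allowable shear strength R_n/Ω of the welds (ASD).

Effective throat t_e = 0.707 × 0.4375 = 0.3093 in.
Total length L = 30 in; A_we = 0.3093 × 30 = 9.279 in².
F_nw = 0.6 F_EXX = 0.6 × 100 = 60 ksi.
R_n = 60 × 9.279 = 556.8 kips; R_n/Ω = 556.8/2.0 = 278.4 kips.

R_n/Ω ≈ 278 kips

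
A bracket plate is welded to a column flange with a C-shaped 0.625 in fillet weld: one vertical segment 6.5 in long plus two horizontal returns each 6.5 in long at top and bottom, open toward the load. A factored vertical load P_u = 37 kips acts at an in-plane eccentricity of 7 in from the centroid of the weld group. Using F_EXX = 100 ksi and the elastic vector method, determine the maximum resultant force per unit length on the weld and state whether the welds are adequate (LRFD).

f_max ≈ 7.18 kip/in; adequate

Total weld length L_w = 19.5 in. Treat welds as unit-width lines.
Centroid: x̄ = 2×6.5×3.25 / 19.5 = 2.167 in from the vertical weld.
Polar moment about centroid: J = I_x + I_y = [6.5³/12 + 2×6.5×3.25²] + [6.5×2.167² + 2(6.5³/12 + 6.5×1.083²)] = 251.7 in³.
Direct shear f_v = P/L_w = 37 / 19.5 = 1.897 kip/in (vertical).
Torsion M = P·e = 37 × 7 = 259 kip·in.
Critical point at (x, y) = (4.333, 3.25) from centroid. f_tx = M·y/J = 3.344 kip/in; f_ty = M·x/J = 4.458 kip/in.
Resultant f_max = √[f_tx² + (f_v + f_ty)²] = √[3.344² + (1.897 + 4.458)²] = 7.182 kip/in.
Capacity per unit length: φr_n = 0.75 × 0.6 × 100 × (0.707 × 0.625) = 19.88 kip/in.
7.182 ≤ 19.88 → adequate.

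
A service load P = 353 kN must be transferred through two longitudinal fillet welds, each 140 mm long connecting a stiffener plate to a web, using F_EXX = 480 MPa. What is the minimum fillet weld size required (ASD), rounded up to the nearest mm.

Total weld length L = 280 mm.
Required throat t_e = P × Ω / (0.6 F_EXX × L) = 353 × 2.0 / (0.6 × 480 × 280 × 10⁻³) = 8.755 mm.
Required leg w = t_e / 0.707 = 12.38 mm → use 13 mm.

w = 13 mm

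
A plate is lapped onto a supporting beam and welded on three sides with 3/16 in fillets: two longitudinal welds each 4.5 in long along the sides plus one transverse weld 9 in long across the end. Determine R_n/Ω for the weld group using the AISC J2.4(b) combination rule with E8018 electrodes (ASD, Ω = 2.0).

R_n/Ω ≈ 67.3 kips

E80XX → F_EXX = 80 ksi.
t_e = 0.707 × 0.1875 = 0.1326 in.
R_nwl = 0.6 × 80 × 0.1326 × 9 = 57.27 kips (longitudinal, 2 welds).
R_nwt = 0.6 × 80 × 0.1326 × 9 = 57.27 kips (transverse, base value).
(i) R_nwl + R_nwt = 114.5 kips; (ii) 0.85 R_nwl + 1.5 R_nwt = 134.6 kips.
R_n = max = 134.6 kips [governs: (ii)]; R_n/Ω = 67.29 kips.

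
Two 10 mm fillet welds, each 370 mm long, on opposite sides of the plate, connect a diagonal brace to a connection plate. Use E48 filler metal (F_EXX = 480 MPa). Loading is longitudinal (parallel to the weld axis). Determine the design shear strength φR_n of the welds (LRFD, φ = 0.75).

Effective throat t_e = 0.707 × 10 = 7.07 mm.
Total length L = 740 mm; A_we = 7.07 × 740 = 5232 mm².
F_nw = 0.6 F_EXX = 0.6 × 480 = 288 MPa.
φR_n = 0.75 × 288 × 5232 × 10⁻³ = 1130 kN.

φR_n ≈ 1130 kN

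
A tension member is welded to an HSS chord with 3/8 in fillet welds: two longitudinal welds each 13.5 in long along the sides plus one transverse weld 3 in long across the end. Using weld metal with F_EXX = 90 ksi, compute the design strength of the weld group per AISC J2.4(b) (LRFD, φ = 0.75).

t_e = 0.707 × 0.375 = 0.2651 in.
R_nwl = 0.6 × 90 × 0.2651 × 27 = 386.6 kips (longitudinal, 2 welds).
R_nwt = 0.6 × 90 × 0.2651 × 3 = 42.95 kips (transverse, base value).
(i) R_nwl + R_nwt = 429.5 kips; (ii) 0.85 R_nwl + 1.5 R_nwt = 393 kips.
R_n = max = 429.5 kips [governs: (i)]; φR_n = 322.1 kips.

φR_n ≈ 322 kips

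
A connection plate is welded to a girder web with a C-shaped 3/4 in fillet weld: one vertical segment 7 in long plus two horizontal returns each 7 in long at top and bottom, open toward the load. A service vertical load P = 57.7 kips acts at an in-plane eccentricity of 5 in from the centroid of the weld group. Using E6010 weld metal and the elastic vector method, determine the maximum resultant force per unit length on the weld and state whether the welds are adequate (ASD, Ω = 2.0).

f_max ≈ 7.73 kip/in; adequate

E60XX → F_EXX = 60 ksi.
Total weld length L_w = 21 in. Treat welds as unit-width lines.
Centroid: x̄ = 2×7×3.5 / 21 = 2.333 in from the vertical weld.
Polar moment about centroid: J = I_x + I_y = [7³/12 + 2×7×3.5²] + [7×2.333² + 2(7³/12 + 7×1.167²)] = 314.4 in³.
Direct shear f_v = P/L_w = 57.7 / 21 = 2.748 kip/in (vertical).
Torsion M = P·e = 57.7 × 5 = 288.5 kip·in.
Critical point at (x, y) = (4.667, 3.5) from centroid. f_tx = M·y/J = 3.212 kip/in; f_ty = M·x/J = 4.282 kip/in.
Resultant f_max = √[f_tx² + (f_v + f_ty)²] = √[3.212² + (2.748 + 4.282)²] = 7.728 kip/in.
Capacity per unit length: r_n/Ω = (1/2.0) × 0.6 × 60 × (0.707 × 0.75) = 9.544 kip/in.
7.728 ≤ 9.544 → adequate.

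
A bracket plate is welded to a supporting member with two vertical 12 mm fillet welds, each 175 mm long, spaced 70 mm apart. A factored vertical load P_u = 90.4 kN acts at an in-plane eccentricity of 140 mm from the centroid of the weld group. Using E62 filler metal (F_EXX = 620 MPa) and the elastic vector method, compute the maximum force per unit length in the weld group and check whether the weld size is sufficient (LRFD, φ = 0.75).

f_max ≈ 1030 N/mm; adequate

Total weld length L_w = 350 mm. Treat welds as unit-width lines.
Polar moment about centroid: J = 2[d³/12 + d(b/2)²] = 2[175³/12 + 175×35²] = 1322000 mm³.
Direct shear f_v = P/L_w = 90.4×10³ / 350 = 258.3 N/mm (vertical).
Torsion M = P·e = 90.4×10³ × 140 = 12656000 N·mm.
Critical point at (x, y) = (35, 87.5) from centroid. f_tx = M·y/J = 837.7 N/mm; f_ty = M·x/J = 335.1 N/mm.
Resultant f_max = √[f_tx² + (f_v + f_ty)²] = √[837.7² + (258.3 + 335.1)²] = 1027 N/mm.
Capacity per unit length: φr_n = 0.75 × 0.6 × 620 × (0.707 × 12) = 2367 N/mm.
1027 ≤ 2367 → adequate.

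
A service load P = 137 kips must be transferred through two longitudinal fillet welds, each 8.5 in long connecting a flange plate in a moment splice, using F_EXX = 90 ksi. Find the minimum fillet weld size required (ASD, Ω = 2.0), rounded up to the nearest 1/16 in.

w = 7/16 in

Total weld length L = 17 in.
Required throat t_e = P × Ω / (0.6 F_EXX × L) = 137 × 2.0 / (0.6 × 90 × 17) = 0.2985 in.
Required leg w = t_e / 0.707 = 0.4222 in → use 7/16 in.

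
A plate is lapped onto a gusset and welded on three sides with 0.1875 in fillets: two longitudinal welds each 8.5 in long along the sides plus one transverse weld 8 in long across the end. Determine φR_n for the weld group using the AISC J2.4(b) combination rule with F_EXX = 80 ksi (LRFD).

t_e = 0.707 × 0.1875 = 0.1326 in.
R_nwl = 0.6 × 80 × 0.1326 × 17 = 108.2 kip (longitudinal, 2 welds).
R_nwt = 0.6 × 80 × 0.1326 × 8 = 50.9 kip (transverse, base value).
(i) R_nwl + R_nwt = 159.1 kip; (ii) 0.85 R_nwl + 1.5 R_nwt = 168.3 kip.
R_n = max = 168.3 kip [governs: (ii)]; φR_n = 126.2 kip.

φR_n ≈ 126 kip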